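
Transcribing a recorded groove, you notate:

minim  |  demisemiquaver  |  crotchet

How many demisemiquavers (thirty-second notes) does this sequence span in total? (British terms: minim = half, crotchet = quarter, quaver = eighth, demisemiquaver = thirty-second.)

25

Each duration in thirty-second notes: minim = 16; demisemiquaver = 1; crotchet = 8.
Altogether 16 + 1 + 8 = 25 thirty-second notes.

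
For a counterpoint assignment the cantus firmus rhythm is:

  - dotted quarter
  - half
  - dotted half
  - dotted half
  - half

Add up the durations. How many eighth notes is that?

23

Express everything in eighth notes: dotted quarter = 3; half = 4; dotted half = 6; dotted half = 6; half = 4.
Adding: 3 + 4 + 6 + 6 + 4 = 23 eighth notes.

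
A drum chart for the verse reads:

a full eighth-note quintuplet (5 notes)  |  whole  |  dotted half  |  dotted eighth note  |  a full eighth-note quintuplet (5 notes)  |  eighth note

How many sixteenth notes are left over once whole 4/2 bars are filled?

One bar of 4/2 = 32 sixteenth notes.
Each duration in sixteenth notes: a full eighth-note quintuplet (5 notes) (five quintuplet eighths span one half) = 8; whole = 16; dotted half = 12; dotted eighth note = 3; a full eighth-note quintuplet (5 notes) (five quintuplet eighths span one half) = 8; eighth note = 2.
Altogether 8 + 16 + 12 + 3 + 8 + 2 = 49.
49 ÷ 32 = 1 complete bar with 17 sixteenth notes remaining.

17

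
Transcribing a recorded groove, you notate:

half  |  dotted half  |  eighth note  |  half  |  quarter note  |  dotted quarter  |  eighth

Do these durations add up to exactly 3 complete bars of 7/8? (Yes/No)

One bar of 7/8 = 7 eighth notes, so 3 bars = 21.
Convert each value to eighth notes: half = 4; dotted half = 6; eighth note = 1; half = 4; quarter note = 2; dotted quarter = 3; eighth = 1.
Adding: 4 + 6 + 1 + 4 + 2 + 3 + 1 = 21.
21 equals 21, so the answer is Yes.

Yes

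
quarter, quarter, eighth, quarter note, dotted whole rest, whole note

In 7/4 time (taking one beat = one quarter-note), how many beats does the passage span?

13.5

One quarter-note beat = 2 eighth notes.
Convert each value to eighth notes: quarter = 2; quarter = 2; eighth = 1; quarter note = 2; dotted whole rest = 12; whole note = 8.
Adding: 2 + 2 + 1 + 2 + 12 + 8 = 27.
27 ÷ 2 = 13.5 beats.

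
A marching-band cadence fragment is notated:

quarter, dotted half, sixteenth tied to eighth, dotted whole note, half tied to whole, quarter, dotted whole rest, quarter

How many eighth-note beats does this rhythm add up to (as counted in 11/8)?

One eighth-note beat = 2 sixteenth notes.
Working in sixteenth notes: quarter = 4; dotted half = 12; sixteenth tied to eighth (sixteenth + eighth) = 3; dotted whole note = 24; half tied to whole (half + whole) = 24; quarter = 4; dotted whole rest = 24; quarter = 4.
Total: 4 + 12 + 3 + 24 + 24 + 4 + 24 + 4 = 99.
99 ÷ 2 = 49.5 beats.

49.5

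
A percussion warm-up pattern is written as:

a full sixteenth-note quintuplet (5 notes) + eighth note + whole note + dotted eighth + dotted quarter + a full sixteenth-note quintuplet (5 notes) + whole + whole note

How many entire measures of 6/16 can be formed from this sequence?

11

One bar of 6/16 = 6 sixteenth notes.
Convert each value to sixteenth notes: a full sixteenth-note quintuplet (5 notes) (five quintuplet sixteenths span one quarter) = 4; eighth note = 2; whole note = 16; dotted eighth = 3; dotted quarter = 6; a full sixteenth-note quintuplet (5 notes) (five quintuplet sixteenths span one quarter) = 4; whole = 16; whole note = 16.
Altogether 4 + 2 + 16 + 3 + 6 + 4 + 16 + 16 = 67.
67 ÷ 6 = 11 complete bars with 1 left over.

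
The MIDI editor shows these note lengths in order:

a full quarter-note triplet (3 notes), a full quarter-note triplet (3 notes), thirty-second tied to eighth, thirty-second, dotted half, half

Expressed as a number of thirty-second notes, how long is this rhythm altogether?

In thirty-second notes: a full quarter-note triplet (3 notes) (three triplet quarters span one half) = 16; a full quarter-note triplet (3 notes) (three triplet quarters span one half) = 16; thirty-second tied to eighth (thirty-second + eighth) = 5; thirty-second = 1; dotted half = 24; half = 16.
Adding: 16 + 16 + 5 + 1 + 24 + 16 = 78 thirty-second notes.

78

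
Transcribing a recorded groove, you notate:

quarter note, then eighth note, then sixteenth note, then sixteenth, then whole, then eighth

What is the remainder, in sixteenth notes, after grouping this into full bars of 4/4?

10

One bar of 4/4 = 16 sixteenth notes.
In sixteenth notes: quarter note = 4; eighth note = 2; sixteenth note = 1; sixteenth = 1; whole = 16; eighth = 2.
Total: 4 + 2 + 1 + 1 + 16 + 2 = 26.
26 ÷ 16 = 1 complete bar with 10 sixteenth notes remaining.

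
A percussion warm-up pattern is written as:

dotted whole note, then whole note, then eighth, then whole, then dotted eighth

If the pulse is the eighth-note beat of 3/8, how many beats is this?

One eighth-note beat = 2 sixteenth notes.
Each duration in sixteenth notes: dotted whole note = 24; whole note = 16; eighth = 2; whole = 16; dotted eighth = 3.
Altogether 24 + 16 + 2 + 16 + 3 = 61.
61 ÷ 2 = 30.5 beats.

30.5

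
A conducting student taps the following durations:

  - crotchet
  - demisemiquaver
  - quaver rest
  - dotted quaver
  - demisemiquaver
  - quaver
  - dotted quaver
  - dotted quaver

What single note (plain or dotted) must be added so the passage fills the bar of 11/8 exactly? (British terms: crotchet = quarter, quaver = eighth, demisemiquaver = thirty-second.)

The bar of 11/8 = 44 thirty-second notes.
Each duration in thirty-second notes: crotchet = 8; demisemiquaver = 1; quaver rest = 4; dotted quaver = 6; demisemiquaver = 1; quaver = 4; dotted quaver = 6; dotted quaver = 6.
Altogether 8 + 1 + 4 + 6 + 1 + 4 + 6 + 6 = 36.
Remaining: 44 − 36 = 8 thirty-second notes, which is a quarter note.

quarter note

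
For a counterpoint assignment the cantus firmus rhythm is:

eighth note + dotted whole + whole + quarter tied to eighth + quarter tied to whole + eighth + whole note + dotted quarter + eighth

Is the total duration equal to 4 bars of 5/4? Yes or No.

One bar of 5/4 = 10 eighth notes, so 4 bars = 40.
Express everything in eighth notes: eighth note = 1; dotted whole = 12; whole = 8; quarter tied to eighth (quarter + eighth) = 3; quarter tied to whole (quarter + whole) = 10; eighth = 1; whole note = 8; dotted quarter = 3; eighth = 1.
Adding: 1 + 12 + 8 + 3 + 10 + 1 + 8 + 3 + 1 = 47.
47 exceeds 40, so the answer is No.

No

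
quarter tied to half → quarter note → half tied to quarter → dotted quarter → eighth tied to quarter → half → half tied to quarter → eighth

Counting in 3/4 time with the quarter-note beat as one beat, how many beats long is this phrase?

One quarter-note beat = 2 eighth notes.
Express everything in eighth notes: quarter tied to half (quarter + half) = 6; quarter note = 2; half tied to quarter (half + quarter) = 6; dotted quarter = 3; eighth tied to quarter (eighth + quarter) = 3; half = 4; half tied to quarter (half + quarter) = 6; eighth = 1.
Altogether 6 + 2 + 6 + 3 + 3 + 4 + 6 + 1 = 31.
31 ÷ 2 = 15.5 beats.

15.5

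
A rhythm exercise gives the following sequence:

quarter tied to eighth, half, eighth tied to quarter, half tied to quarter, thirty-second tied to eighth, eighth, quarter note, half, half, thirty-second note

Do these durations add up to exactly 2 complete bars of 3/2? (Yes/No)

One bar of 3/2 = 48 thirty-second notes, so 2 bars = 96.
Convert each value to thirty-second notes: quarter tied to eighth (quarter + eighth) = 12; half = 16; eighth tied to quarter (eighth + quarter) = 12; half tied to quarter (half + quarter) = 24; thirty-second tied to eighth (thirty-second + eighth) = 5; eighth = 4; quarter note = 8; half = 16; half = 16; thirty-second note = 1.
Total: 12 + 16 + 12 + 24 + 5 + 4 + 8 + 16 + 16 + 1 = 114.
114 exceeds 96, so the answer is No.

No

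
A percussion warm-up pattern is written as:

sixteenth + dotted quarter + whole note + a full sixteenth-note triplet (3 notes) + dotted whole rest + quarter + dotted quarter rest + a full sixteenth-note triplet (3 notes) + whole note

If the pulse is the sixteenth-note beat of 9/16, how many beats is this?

77

One sixteenth-note beat = 2 thirty-second notes.
Each duration in thirty-second notes: sixteenth = 2; dotted quarter = 12; whole note = 32; a full sixteenth-note triplet (3 notes) (three triplet sixteenths span one eighth) = 4; dotted whole rest = 48; quarter = 8; dotted quarter rest = 12; a full sixteenth-note triplet (3 notes) (three triplet sixteenths span one eighth) = 4; whole note = 32.
Total: 2 + 12 + 32 + 4 + 48 + 8 + 12 + 4 + 32 = 154.
154 ÷ 2 = 77 beats.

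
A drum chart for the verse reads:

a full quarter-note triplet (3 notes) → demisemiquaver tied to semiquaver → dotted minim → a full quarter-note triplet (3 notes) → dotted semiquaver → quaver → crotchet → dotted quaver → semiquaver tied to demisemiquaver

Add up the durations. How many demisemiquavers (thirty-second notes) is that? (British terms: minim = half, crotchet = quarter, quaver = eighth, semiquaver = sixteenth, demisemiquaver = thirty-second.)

83

Working in thirty-second notes: a full quarter-note triplet (3 notes) (three triplet quarters span one half) = 16; demisemiquaver tied to semiquaver (demisemiquaver + semiquaver) = 3; dotted minim = 24; a full quarter-note triplet (3 notes) (three triplet quarters span one half) = 16; dotted semiquaver = 3; quaver = 4; crotchet = 8; dotted quaver = 6; semiquaver tied to demisemiquaver (semiquaver + demisemiquaver) = 3.
Sum: 16 + 3 + 24 + 16 + 3 + 4 + 8 + 6 + 3 = 83 thirty-second notes.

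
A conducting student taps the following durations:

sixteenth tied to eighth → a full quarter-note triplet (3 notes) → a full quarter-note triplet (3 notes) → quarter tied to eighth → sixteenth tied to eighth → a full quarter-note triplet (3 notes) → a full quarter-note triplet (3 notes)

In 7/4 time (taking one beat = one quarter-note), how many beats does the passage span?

11

One quarter-note beat = 4 sixteenth notes.
Each duration in sixteenth notes: sixteenth tied to eighth (sixteenth + eighth) = 3; a full quarter-note triplet (3 notes) (three triplet quarters span one half) = 8; a full quarter-note triplet (3 notes) (three triplet quarters span one half) = 8; quarter tied to eighth (quarter + eighth) = 6; sixteenth tied to eighth (sixteenth + eighth) = 3; a full quarter-note triplet (3 notes) (three triplet quarters span one half) = 8; a full quarter-note triplet (3 notes) (three triplet quarters span one half) = 8.
Adding: 3 + 8 + 8 + 6 + 3 + 8 + 8 = 44.
44 ÷ 4 = 11 beats.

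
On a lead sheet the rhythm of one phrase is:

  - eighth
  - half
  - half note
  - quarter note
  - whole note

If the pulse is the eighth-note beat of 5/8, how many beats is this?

19

One eighth-note beat = 2 sixteenth notes.
Express everything in sixteenth notes: eighth = 2; half = 8; half note = 8; quarter note = 4; whole note = 16.
Altogether 2 + 8 + 8 + 4 + 16 = 38.
38 ÷ 2 = 19 beats.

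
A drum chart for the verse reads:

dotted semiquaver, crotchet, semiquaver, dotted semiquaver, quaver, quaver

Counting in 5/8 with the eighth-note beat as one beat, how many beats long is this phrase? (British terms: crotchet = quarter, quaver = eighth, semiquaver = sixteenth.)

6

One eighth-note beat = 4 thirty-second notes.
In thirty-second notes: dotted semiquaver = 3; crotchet = 8; semiquaver = 2; dotted semiquaver = 3; quaver = 4; quaver = 4.
Adding: 3 + 8 + 2 + 3 + 4 + 4 = 24.
24 ÷ 4 = 6 beats.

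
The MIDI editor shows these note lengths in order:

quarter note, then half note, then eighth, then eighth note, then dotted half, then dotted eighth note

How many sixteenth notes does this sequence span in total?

Convert each value to sixteenth notes: quarter note = 4; half note = 8; eighth = 2; eighth note = 2; dotted half = 12; dotted eighth note = 3.
Total: 4 + 8 + 2 + 2 + 12 + 3 = 31 sixteenth notes.

31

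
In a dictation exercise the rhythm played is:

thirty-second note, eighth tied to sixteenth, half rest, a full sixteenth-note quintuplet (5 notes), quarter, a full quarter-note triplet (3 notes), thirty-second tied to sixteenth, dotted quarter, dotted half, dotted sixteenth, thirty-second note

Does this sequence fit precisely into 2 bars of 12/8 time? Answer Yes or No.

One bar of 12/8 = 48 thirty-second notes, so 2 bars = 96.
Express everything in thirty-second notes: thirty-second note = 1; eighth tied to sixteenth (eighth + sixteenth) = 6; half rest = 16; a full sixteenth-note quintuplet (5 notes) (five quintuplet sixteenths span one quarter) = 8; quarter = 8; a full quarter-note triplet (3 notes) (three triplet quarters span one half) = 16; thirty-second tied to sixteenth (thirty-second + sixteenth) = 3; dotted quarter = 12; dotted half = 24; dotted sixteenth = 3; thirty-second note = 1.
Adding: 1 + 6 + 16 + 8 + 8 + 16 + 3 + 12 + 24 + 3 + 1 = 98.
98 exceeds 96, so the answer is No.

No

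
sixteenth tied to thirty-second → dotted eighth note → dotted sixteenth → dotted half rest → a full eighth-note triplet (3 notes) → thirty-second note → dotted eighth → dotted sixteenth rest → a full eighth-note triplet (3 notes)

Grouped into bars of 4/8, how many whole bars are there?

3

One bar of 4/8 = 16 thirty-second notes.
Working in thirty-second notes: sixteenth tied to thirty-second (sixteenth + thirty-second) = 3; dotted eighth note = 6; dotted sixteenth = 3; dotted half rest = 24; a full eighth-note triplet (3 notes) (three triplet eighths span one quarter) = 8; thirty-second note = 1; dotted eighth = 6; dotted sixteenth rest = 3; a full eighth-note triplet (3 notes) (three triplet eighths span one quarter) = 8.
Sum: 3 + 6 + 3 + 24 + 8 + 1 + 6 + 3 + 8 = 62.
62 ÷ 16 = 3 complete bars with 14 left over.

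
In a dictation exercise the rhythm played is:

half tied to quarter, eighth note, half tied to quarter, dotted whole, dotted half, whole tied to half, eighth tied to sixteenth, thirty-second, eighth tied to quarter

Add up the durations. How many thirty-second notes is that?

191

Express everything in thirty-second notes: half tied to quarter (half + quarter) = 24; eighth note = 4; half tied to quarter (half + quarter) = 24; dotted whole = 48; dotted half = 24; whole tied to half (whole + half) = 48; eighth tied to sixteenth (eighth + sixteenth) = 6; thirty-second = 1; eighth tied to quarter (eighth + quarter) = 12.
Adding: 24 + 4 + 24 + 48 + 24 + 48 + 6 + 1 + 12 = 191 thirty-second notes.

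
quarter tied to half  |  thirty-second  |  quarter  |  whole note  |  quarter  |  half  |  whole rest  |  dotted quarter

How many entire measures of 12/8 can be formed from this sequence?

One bar of 12/8 = 48 thirty-second notes.
In thirty-second notes: quarter tied to half (quarter + half) = 24; thirty-second = 1; quarter = 8; whole note = 32; quarter = 8; half = 16; whole rest = 32; dotted quarter = 12.
Adding: 24 + 1 + 8 + 32 + 8 + 16 + 32 + 12 = 133.
133 ÷ 48 = 2 complete bars with 37 left over.

2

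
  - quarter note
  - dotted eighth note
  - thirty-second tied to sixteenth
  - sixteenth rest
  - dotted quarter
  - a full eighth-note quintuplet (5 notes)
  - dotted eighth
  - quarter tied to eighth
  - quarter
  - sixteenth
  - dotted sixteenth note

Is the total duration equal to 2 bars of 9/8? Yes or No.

No

One bar of 9/8 = 36 thirty-second notes, so 2 bars = 72.
Convert each value to thirty-second notes: quarter note = 8; dotted eighth note = 6; thirty-second tied to sixteenth (thirty-second + sixteenth) = 3; sixteenth rest = 2; dotted quarter = 12; a full eighth-note quintuplet (5 notes) (five quintuplet eighths span one half) = 16; dotted eighth = 6; quarter tied to eighth (quarter + eighth) = 12; quarter = 8; sixteenth = 2; dotted sixteenth note = 3.
Adding: 8 + 6 + 3 + 2 + 12 + 16 + 6 + 12 + 8 + 2 + 3 = 78.
78 exceeds 72, so the answer is No.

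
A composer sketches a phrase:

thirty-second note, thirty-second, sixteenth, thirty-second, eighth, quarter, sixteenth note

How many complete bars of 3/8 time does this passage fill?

One bar of 3/8 = 12 thirty-second notes.
In thirty-second notes: thirty-second note = 1; thirty-second = 1; sixteenth = 2; thirty-second = 1; eighth = 4; quarter = 8; sixteenth note = 2.
Adding: 1 + 1 + 2 + 1 + 4 + 8 + 2 = 19.
19 ÷ 12 = 1 complete bar with 7 left over.

1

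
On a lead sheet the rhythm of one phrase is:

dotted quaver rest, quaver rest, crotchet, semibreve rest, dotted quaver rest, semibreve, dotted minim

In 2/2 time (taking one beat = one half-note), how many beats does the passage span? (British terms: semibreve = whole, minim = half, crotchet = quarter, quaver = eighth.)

One half-note beat = 8 sixteenth notes.
Express everything in sixteenth notes: dotted quaver rest = 3; quaver rest = 2; crotchet = 4; semibreve rest = 16; dotted quaver rest = 3; semibreve = 16; dotted minim = 12.
Altogether 3 + 2 + 4 + 16 + 3 + 16 + 12 = 56.
56 ÷ 8 = 7 beats.

7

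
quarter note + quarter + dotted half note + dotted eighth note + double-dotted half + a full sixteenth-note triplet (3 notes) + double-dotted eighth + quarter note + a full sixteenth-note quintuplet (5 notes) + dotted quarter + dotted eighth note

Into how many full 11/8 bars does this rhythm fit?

2

One bar of 11/8 = 44 thirty-second notes.
Each duration in thirty-second notes: quarter note = 8; quarter = 8; dotted half note = 24; dotted eighth note = 6; double-dotted half = 28; a full sixteenth-note triplet (3 notes) (three triplet sixteenths span one eighth) = 4; double-dotted eighth = 7; quarter note = 8; a full sixteenth-note quintuplet (5 notes) (five quintuplet sixteenths span one quarter) = 8; dotted quarter = 12; dotted eighth note = 6.
Adding: 8 + 8 + 24 + 6 + 28 + 4 + 7 + 8 + 8 + 12 + 6 = 119.
119 ÷ 44 = 2 complete bars with 31 left over.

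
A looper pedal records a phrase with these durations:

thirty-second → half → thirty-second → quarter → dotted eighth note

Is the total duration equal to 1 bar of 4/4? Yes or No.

One bar of 4/4 = 32 thirty-second notes.
In thirty-second notes: thirty-second = 1; half = 16; thirty-second = 1; quarter = 8; dotted eighth note = 6.
Total: 1 + 16 + 1 + 8 + 6 = 32.
32 equals 32, so the answer is Yes.

Yes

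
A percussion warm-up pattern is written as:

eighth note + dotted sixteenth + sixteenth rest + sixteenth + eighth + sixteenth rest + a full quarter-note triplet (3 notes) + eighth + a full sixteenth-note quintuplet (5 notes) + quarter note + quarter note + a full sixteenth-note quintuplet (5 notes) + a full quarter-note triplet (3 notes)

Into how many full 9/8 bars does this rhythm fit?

2

One bar of 9/8 = 36 thirty-second notes.
In thirty-second notes: eighth note = 4; dotted sixteenth = 3; sixteenth rest = 2; sixteenth = 2; eighth = 4; sixteenth rest = 2; a full quarter-note triplet (3 notes) (three triplet quarters span one half) = 16; eighth = 4; a full sixteenth-note quintuplet (5 notes) (five quintuplet sixteenths span one quarter) = 8; quarter note = 8; quarter note = 8; a full sixteenth-note quintuplet (5 notes) (five quintuplet sixteenths span one quarter) = 8; a full quarter-note triplet (3 notes) (three triplet quarters span one half) = 16.
Total: 4 + 3 + 2 + 2 + 4 + 2 + 16 + 4 + 8 + 8 + 8 + 8 + 16 = 85.
85 ÷ 36 = 2 complete bars with 13 left over.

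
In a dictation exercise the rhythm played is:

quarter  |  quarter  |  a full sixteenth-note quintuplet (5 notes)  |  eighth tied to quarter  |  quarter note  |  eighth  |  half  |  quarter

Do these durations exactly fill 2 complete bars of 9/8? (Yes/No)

Yes

One bar of 9/8 = 9 eighth notes, so 2 bars = 18.
Each duration in eighth notes: quarter = 2; quarter = 2; a full sixteenth-note quintuplet (5 notes) (five quintuplet sixteenths span one quarter) = 2; eighth tied to quarter (eighth + quarter) = 3; quarter note = 2; eighth = 1; half = 4; quarter = 2.
Altogether 2 + 2 + 2 + 3 + 2 + 1 + 4 + 2 = 18.
18 equals 18, so the answer is Yes.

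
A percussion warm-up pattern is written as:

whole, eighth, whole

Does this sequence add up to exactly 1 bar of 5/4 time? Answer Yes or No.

One bar of 5/4 = 10 eighth notes.
Each duration in eighth notes: whole = 8; eighth = 1; whole = 8.
Sum: 8 + 1 + 8 = 17.
17 exceeds 10, so the answer is No.

No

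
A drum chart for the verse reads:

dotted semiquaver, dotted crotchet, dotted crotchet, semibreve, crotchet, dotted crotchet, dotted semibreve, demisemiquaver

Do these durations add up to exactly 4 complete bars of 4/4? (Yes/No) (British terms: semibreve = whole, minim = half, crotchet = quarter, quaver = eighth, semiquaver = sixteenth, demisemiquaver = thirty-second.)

Yes

One bar of 4/4 = 32 thirty-second notes, so 4 bars = 128.
Working in thirty-second notes: dotted semiquaver = 3; dotted crotchet = 12; dotted crotchet = 12; semibreve = 32; crotchet = 8; dotted crotchet = 12; dotted semibreve = 48; demisemiquaver = 1.
Adding: 3 + 12 + 12 + 32 + 8 + 12 + 48 + 1 = 128.
128 equals 128, so the answer is Yes.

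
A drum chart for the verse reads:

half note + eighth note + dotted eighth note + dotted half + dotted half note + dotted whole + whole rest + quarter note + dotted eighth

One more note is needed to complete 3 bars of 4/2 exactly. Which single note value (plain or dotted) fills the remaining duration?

3 bars of 4/2 = 96 sixteenth notes.
Each duration in sixteenth notes: half note = 8; eighth note = 2; dotted eighth note = 3; dotted half = 12; dotted half note = 12; dotted whole = 24; whole rest = 16; quarter note = 4; dotted eighth = 3.
Sum: 8 + 2 + 3 + 12 + 12 + 24 + 16 + 4 + 3 = 84.
Remaining: 96 − 84 = 12 sixteenth notes, which is a dotted half note.

dotted half note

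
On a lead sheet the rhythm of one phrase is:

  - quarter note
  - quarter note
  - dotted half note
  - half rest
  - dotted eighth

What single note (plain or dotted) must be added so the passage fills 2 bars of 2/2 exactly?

2 bars of 2/2 = 32 sixteenth notes.
Each duration in sixteenth notes: quarter note = 4; quarter note = 4; dotted half note = 12; half rest = 8; dotted eighth = 3.
Sum: 4 + 4 + 12 + 8 + 3 = 31.
Remaining: 32 − 31 = 1 sixteenth note, which is a sixteenth note.

sixteenth note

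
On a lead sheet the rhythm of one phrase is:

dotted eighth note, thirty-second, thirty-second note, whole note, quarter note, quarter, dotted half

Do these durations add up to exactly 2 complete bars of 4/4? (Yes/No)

No

One bar of 4/4 = 32 thirty-second notes, so 2 bars = 64.
In thirty-second notes: dotted eighth note = 6; thirty-second = 1; thirty-second note = 1; whole note = 32; quarter note = 8; quarter = 8; dotted half = 24.
Sum: 6 + 1 + 1 + 32 + 8 + 8 + 24 = 80.
80 exceeds 64, so the answer is No.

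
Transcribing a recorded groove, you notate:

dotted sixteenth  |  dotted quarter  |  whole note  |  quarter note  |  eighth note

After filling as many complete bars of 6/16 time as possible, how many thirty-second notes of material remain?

One bar of 6/16 = 12 thirty-second notes.
In thirty-second notes: dotted sixteenth = 3; dotted quarter = 12; whole note = 32; quarter note = 8; eighth note = 4.
Altogether 3 + 12 + 32 + 8 + 4 = 59.
59 ÷ 12 = 4 complete bars with 11 thirty-second notes remaining.

11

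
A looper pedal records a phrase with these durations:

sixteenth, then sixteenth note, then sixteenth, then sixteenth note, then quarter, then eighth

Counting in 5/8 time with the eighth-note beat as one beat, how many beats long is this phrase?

5

One eighth-note beat = 2 sixteenth notes.
In sixteenth notes: sixteenth = 1; sixteenth note = 1; sixteenth = 1; sixteenth note = 1; quarter = 4; eighth = 2.
Sum: 1 + 1 + 1 + 1 + 4 + 2 = 10.
10 ÷ 2 = 5 beats.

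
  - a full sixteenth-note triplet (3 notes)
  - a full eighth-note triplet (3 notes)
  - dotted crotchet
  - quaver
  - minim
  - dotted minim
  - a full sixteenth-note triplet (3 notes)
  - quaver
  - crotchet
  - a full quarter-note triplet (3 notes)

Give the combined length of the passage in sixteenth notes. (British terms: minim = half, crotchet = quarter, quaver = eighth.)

In sixteenth notes: a full sixteenth-note triplet (3 notes) (three triplet sixteenths span one eighth) = 2; a full eighth-note triplet (3 notes) (three triplet eighths span one quarter) = 4; dotted crotchet = 6; quaver = 2; minim = 8; dotted minim = 12; a full sixteenth-note triplet (3 notes) (three triplet sixteenths span one eighth) = 2; quaver = 2; crotchet = 4; a full quarter-note triplet (3 notes) (three triplet quarters span one half) = 8.
Altogether 2 + 4 + 6 + 2 + 8 + 12 + 2 + 2 + 4 + 8 = 50 sixteenth notes.

50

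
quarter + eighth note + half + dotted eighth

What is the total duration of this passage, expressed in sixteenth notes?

Each duration in sixteenth notes: quarter = 4; eighth note = 2; half = 8; dotted eighth = 3.
Adding: 4 + 2 + 8 + 3 = 17 sixteenth notes.

17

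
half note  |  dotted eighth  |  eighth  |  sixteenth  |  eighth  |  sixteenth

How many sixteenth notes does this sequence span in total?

Working in sixteenth notes: half note = 8; dotted eighth = 3; eighth = 2; sixteenth = 1; eighth = 2; sixteenth = 1.
Total: 8 + 3 + 2 + 1 + 2 + 1 = 17 sixteenth notes.

17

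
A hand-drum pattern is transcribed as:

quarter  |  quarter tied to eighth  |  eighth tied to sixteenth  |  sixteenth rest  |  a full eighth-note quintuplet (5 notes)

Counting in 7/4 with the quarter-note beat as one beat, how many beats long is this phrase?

5.5

One quarter-note beat = 4 sixteenth notes.
Express everything in sixteenth notes: quarter = 4; quarter tied to eighth (quarter + eighth) = 6; eighth tied to sixteenth (eighth + sixteenth) = 3; sixteenth rest = 1; a full eighth-note quintuplet (5 notes) (five quintuplet eighths span one half) = 8.
Sum: 4 + 6 + 3 + 1 + 8 = 22.
22 ÷ 4 = 5.5 beats.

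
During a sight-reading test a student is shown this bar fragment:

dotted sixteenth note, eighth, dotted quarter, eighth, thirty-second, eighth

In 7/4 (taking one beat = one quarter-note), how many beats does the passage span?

One quarter-note beat = 8 thirty-second notes.
Convert each value to thirty-second notes: dotted sixteenth note = 3; eighth = 4; dotted quarter = 12; eighth = 4; thirty-second = 1; eighth = 4.
Altogether 3 + 4 + 12 + 4 + 1 + 4 = 28.
28 ÷ 8 = 3.5 beats.

3.5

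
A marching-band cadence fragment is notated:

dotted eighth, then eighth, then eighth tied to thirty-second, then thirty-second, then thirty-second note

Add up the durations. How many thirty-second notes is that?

17

Express everything in thirty-second notes: dotted eighth = 6; eighth = 4; eighth tied to thirty-second (eighth + thirty-second) = 5; thirty-second = 1; thirty-second note = 1.
Adding: 6 + 4 + 5 + 1 + 1 = 17 thirty-second notes.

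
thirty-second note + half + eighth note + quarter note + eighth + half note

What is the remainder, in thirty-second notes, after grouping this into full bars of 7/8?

21

One bar of 7/8 = 28 thirty-second notes.
Working in thirty-second notes: thirty-second note = 1; half = 16; eighth note = 4; quarter note = 8; eighth = 4; half note = 16.
Total: 1 + 16 + 4 + 8 + 4 + 16 = 49.
49 ÷ 28 = 1 complete bar with 21 thirty-second notes remaining.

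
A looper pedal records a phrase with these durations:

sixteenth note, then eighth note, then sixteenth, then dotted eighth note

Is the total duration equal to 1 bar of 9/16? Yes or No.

No

One bar of 9/16 = 9 sixteenth notes.
In sixteenth notes: sixteenth note = 1; eighth note = 2; sixteenth = 1; dotted eighth note = 3.
Adding: 1 + 2 + 1 + 3 = 7.
7 falls short of 9, so the answer is No.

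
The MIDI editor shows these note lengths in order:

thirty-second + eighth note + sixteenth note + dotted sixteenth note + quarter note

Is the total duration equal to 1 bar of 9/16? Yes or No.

Yes

One bar of 9/16 = 18 thirty-second notes.
Convert each value to thirty-second notes: thirty-second = 1; eighth note = 4; sixteenth note = 2; dotted sixteenth note = 3; quarter note = 8.
Adding: 1 + 4 + 2 + 3 + 8 = 18.
18 equals 18, so the answer is Yes.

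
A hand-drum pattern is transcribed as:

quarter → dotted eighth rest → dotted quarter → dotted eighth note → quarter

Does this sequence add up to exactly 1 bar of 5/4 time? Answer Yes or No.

Yes

One bar of 5/4 = 20 sixteenth notes.
In sixteenth notes: quarter = 4; dotted eighth rest = 3; dotted quarter = 6; dotted eighth note = 3; quarter = 4.
Sum: 4 + 3 + 6 + 3 + 4 = 20.
20 equals 20, so the answer is Yes.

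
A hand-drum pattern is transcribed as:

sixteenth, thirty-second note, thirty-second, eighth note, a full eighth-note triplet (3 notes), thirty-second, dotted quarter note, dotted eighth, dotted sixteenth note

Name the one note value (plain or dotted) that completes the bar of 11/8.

The bar of 11/8 = 44 thirty-second notes.
Working in thirty-second notes: sixteenth = 2; thirty-second note = 1; thirty-second = 1; eighth note = 4; a full eighth-note triplet (3 notes) (three triplet eighths span one quarter) = 8; thirty-second = 1; dotted quarter note = 12; dotted eighth = 6; dotted sixteenth note = 3.
Total: 2 + 1 + 1 + 4 + 8 + 1 + 12 + 6 + 3 = 38.
Remaining: 44 − 38 = 6 thirty-second notes, which is a dotted eighth note.

dotted eighth note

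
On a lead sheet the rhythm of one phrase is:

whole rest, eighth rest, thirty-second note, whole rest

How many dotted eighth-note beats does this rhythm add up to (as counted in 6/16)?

11.5

One dotted eighth-note beat = 6 thirty-second notes.
In thirty-second notes: whole rest = 32; eighth rest = 4; thirty-second note = 1; whole rest = 32.
Altogether 32 + 4 + 1 + 32 = 69.
69 ÷ 6 = 11.5 beats.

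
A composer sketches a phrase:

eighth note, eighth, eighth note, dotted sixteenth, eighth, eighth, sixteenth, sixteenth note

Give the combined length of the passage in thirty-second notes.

Each duration in thirty-second notes: eighth note = 4; eighth = 4; eighth note = 4; dotted sixteenth = 3; eighth = 4; eighth = 4; sixteenth = 2; sixteenth note = 2.
Adding: 4 + 4 + 4 + 3 + 4 + 4 + 2 + 2 = 27 thirty-second notes.

27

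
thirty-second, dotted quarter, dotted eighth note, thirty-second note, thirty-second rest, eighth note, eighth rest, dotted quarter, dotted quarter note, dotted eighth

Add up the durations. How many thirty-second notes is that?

Convert each value to thirty-second notes: thirty-second = 1; dotted quarter = 12; dotted eighth note = 6; thirty-second note = 1; thirty-second rest = 1; eighth note = 4; eighth rest = 4; dotted quarter = 12; dotted quarter note = 12; dotted eighth = 6.
Total: 1 + 12 + 6 + 1 + 1 + 4 + 4 + 12 + 12 + 6 = 59 thirty-second notes.

59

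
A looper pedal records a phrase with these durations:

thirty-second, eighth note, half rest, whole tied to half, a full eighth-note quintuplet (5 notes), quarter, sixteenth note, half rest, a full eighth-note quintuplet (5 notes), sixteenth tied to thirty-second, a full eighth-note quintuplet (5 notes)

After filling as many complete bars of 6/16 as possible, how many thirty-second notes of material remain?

2

One bar of 6/16 = 12 thirty-second notes.
In thirty-second notes: thirty-second = 1; eighth note = 4; half rest = 16; whole tied to half (whole + half) = 48; a full eighth-note quintuplet (5 notes) (five quintuplet eighths span one half) = 16; quarter = 8; sixteenth note = 2; half rest = 16; a full eighth-note quintuplet (5 notes) (five quintuplet eighths span one half) = 16; sixteenth tied to thirty-second (sixteenth + thirty-second) = 3; a full eighth-note quintuplet (5 notes) (five quintuplet eighths span one half) = 16.
Total: 1 + 4 + 16 + 48 + 16 + 8 + 2 + 16 + 16 + 3 + 16 = 146.
146 ÷ 12 = 12 complete bars with 2 thirty-second notes remaining.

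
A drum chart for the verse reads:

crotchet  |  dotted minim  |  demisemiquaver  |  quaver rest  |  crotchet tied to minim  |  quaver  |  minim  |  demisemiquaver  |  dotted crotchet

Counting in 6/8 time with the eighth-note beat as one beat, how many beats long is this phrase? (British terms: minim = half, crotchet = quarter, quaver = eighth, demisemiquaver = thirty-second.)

23.5

One eighth-note beat = 4 thirty-second notes.
Working in thirty-second notes: crotchet = 8; dotted minim = 24; demisemiquaver = 1; quaver rest = 4; crotchet tied to minim (crotchet + minim) = 24; quaver = 4; minim = 16; demisemiquaver = 1; dotted crotchet = 12.
Total: 8 + 24 + 1 + 4 + 24 + 4 + 16 + 1 + 12 = 94.
94 ÷ 4 = 23.5 beats.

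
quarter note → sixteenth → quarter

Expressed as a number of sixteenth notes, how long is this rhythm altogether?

Each duration in sixteenth notes: quarter note = 4; sixteenth = 1; quarter = 4.
Altogether 4 + 1 + 4 = 9 sixteenth notes.

9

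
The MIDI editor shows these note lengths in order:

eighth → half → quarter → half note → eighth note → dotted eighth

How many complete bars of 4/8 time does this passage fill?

3

One bar of 4/8 = 8 sixteenth notes.
In sixteenth notes: eighth = 2; half = 8; quarter = 4; half note = 8; eighth note = 2; dotted eighth = 3.
Total: 2 + 8 + 4 + 8 + 2 + 3 = 27.
27 ÷ 8 = 3 complete bars with 3 left over.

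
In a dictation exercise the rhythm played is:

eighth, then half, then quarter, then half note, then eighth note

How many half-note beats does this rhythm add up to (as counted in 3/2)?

One half-note beat = 4 eighth notes.
Working in eighth notes: eighth = 1; half = 4; quarter = 2; half note = 4; eighth note = 1.
Total: 1 + 4 + 2 + 4 + 1 = 12.
12 ÷ 4 = 3 beats.

3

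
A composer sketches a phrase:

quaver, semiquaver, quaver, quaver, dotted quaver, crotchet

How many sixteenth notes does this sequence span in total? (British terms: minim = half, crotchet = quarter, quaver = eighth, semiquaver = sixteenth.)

Working in sixteenth notes: quaver = 2; semiquaver = 1; quaver = 2; quaver = 2; dotted quaver = 3; crotchet = 4.
Total: 2 + 1 + 2 + 2 + 3 + 4 = 14 sixteenth notes.

14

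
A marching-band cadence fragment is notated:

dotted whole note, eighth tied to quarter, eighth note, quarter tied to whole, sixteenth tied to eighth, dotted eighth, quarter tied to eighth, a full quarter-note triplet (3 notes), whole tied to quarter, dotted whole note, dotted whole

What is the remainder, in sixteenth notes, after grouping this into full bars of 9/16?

5

One bar of 9/16 = 9 sixteenth notes.
Working in sixteenth notes: dotted whole note = 24; eighth tied to quarter (eighth + quarter) = 6; eighth note = 2; quarter tied to whole (quarter + whole) = 20; sixteenth tied to eighth (sixteenth + eighth) = 3; dotted eighth = 3; quarter tied to eighth (quarter + eighth) = 6; a full quarter-note triplet (3 notes) (three triplet quarters span one half) = 8; whole tied to quarter (whole + quarter) = 20; dotted whole note = 24; dotted whole = 24.
Total: 24 + 6 + 2 + 20 + 3 + 3 + 6 + 8 + 20 + 24 + 24 = 140.
140 ÷ 9 = 15 complete bars with 5 sixteenth notes remaining.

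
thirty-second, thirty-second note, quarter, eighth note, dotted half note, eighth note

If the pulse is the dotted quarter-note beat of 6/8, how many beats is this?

One dotted quarter-note beat = 12 thirty-second notes.
Working in thirty-second notes: thirty-second = 1; thirty-second note = 1; quarter = 8; eighth note = 4; dotted half note = 24; eighth note = 4.
Total: 1 + 1 + 8 + 4 + 24 + 4 = 42.
42 ÷ 12 = 3.5 beats.

3.5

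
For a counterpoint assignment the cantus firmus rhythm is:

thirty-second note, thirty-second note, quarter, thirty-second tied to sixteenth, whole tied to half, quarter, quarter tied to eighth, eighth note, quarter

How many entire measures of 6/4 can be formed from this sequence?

One bar of 6/4 = 48 thirty-second notes.
Working in thirty-second notes: thirty-second note = 1; thirty-second note = 1; quarter = 8; thirty-second tied to sixteenth (thirty-second + sixteenth) = 3; whole tied to half (whole + half) = 48; quarter = 8; quarter tied to eighth (quarter + eighth) = 12; eighth note = 4; quarter = 8.
Altogether 1 + 1 + 8 + 3 + 48 + 8 + 12 + 4 + 8 = 93.
93 ÷ 48 = 1 complete bar with 45 left over.

1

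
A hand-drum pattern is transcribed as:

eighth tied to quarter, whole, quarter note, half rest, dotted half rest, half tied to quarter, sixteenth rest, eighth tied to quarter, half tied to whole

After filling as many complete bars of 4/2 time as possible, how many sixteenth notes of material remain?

25

One bar of 4/2 = 32 sixteenth notes.
In sixteenth notes: eighth tied to quarter (eighth + quarter) = 6; whole = 16; quarter note = 4; half rest = 8; dotted half rest = 12; half tied to quarter (half + quarter) = 12; sixteenth rest = 1; eighth tied to quarter (eighth + quarter) = 6; half tied to whole (half + whole) = 24.
Sum: 6 + 16 + 4 + 8 + 12 + 12 + 1 + 6 + 24 = 89.
89 ÷ 32 = 2 complete bars with 25 sixteenth notes remaining.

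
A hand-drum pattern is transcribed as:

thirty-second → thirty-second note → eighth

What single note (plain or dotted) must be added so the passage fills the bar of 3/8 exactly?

The bar of 3/8 = 12 thirty-second notes.
Each duration in thirty-second notes: thirty-second = 1; thirty-second note = 1; eighth = 4.
Sum: 1 + 1 + 4 = 6.
Remaining: 12 − 6 = 6 thirty-second notes, which is a dotted eighth note.

dotted eighth note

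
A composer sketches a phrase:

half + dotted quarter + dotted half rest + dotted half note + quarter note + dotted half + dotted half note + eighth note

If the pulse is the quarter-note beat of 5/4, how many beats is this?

One quarter-note beat = 2 eighth notes.
Express everything in eighth notes: half = 4; dotted quarter = 3; dotted half rest = 6; dotted half note = 6; quarter note = 2; dotted half = 6; dotted half note = 6; eighth note = 1.
Sum: 4 + 3 + 6 + 6 + 2 + 6 + 6 + 1 = 34.
34 ÷ 2 = 17 beats.

17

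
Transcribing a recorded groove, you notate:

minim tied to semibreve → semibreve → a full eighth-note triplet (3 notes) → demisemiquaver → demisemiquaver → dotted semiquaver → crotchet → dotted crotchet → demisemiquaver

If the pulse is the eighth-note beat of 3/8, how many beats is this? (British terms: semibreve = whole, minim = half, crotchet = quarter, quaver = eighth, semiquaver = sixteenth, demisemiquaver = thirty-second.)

28.5

One eighth-note beat = 4 thirty-second notes.
Working in thirty-second notes: minim tied to semibreve (minim + semibreve) = 48; semibreve = 32; a full eighth-note triplet (3 notes) (three triplet eighths span one quarter) = 8; demisemiquaver = 1; demisemiquaver = 1; dotted semiquaver = 3; crotchet = 8; dotted crotchet = 12; demisemiquaver = 1.
Sum: 48 + 32 + 8 + 1 + 1 + 3 + 8 + 12 + 1 = 114.
114 ÷ 4 = 28.5 beats.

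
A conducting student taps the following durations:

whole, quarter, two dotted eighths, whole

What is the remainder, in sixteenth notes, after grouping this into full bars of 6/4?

18

One bar of 6/4 = 24 sixteenth notes.
Convert each value to sixteenth notes: whole = 16; quarter = 4; dotted eighth = 3; dotted eighth = 3; whole = 16.
Altogether 16 + 4 + 3 + 3 + 16 = 42.
42 ÷ 24 = 1 complete bar with 18 sixteenth notes remaining.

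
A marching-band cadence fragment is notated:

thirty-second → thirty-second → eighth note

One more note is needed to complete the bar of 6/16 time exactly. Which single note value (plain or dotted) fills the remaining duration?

The bar of 6/16 = 12 thirty-second notes.
Convert each value to thirty-second notes: thirty-second = 1; thirty-second = 1; eighth note = 4.
Adding: 1 + 1 + 4 = 6.
Remaining: 12 − 6 = 6 thirty-second notes, which is a dotted eighth note.

dotted eighth note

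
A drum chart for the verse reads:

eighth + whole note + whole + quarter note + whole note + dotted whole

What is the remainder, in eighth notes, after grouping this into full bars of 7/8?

4

One bar of 7/8 = 7 eighth notes.
Each duration in eighth notes: eighth = 1; whole note = 8; whole = 8; quarter note = 2; whole note = 8; dotted whole = 12.
Total: 1 + 8 + 8 + 2 + 8 + 12 = 39.
39 ÷ 7 = 5 complete bars with 4 eighth notes remaining.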